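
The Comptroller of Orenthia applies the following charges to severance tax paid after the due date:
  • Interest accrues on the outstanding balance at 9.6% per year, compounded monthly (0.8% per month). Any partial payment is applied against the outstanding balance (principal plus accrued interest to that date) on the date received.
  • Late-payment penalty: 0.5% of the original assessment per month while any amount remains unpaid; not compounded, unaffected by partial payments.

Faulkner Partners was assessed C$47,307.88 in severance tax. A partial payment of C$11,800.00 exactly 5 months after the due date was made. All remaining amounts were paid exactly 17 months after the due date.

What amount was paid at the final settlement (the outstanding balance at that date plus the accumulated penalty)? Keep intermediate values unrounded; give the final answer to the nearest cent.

Balance at month 5: C$47,307.8800 × (1 + 0.008)^5 = C$49,230.7154…
After C$11,800.00 payment: C$49,230.7154… − C$11,800.00 = C$37,430.7154…
Balance at month 17: C$37,430.7154… × (1 + 0.008)^12 = C$41,186.4645…
Penalty: 17 × 0.5% × C$47,307.88 = C$4,021.17…
Final settlement = outstanding balance + penalty = C$41,186.4645… + C$4,021.17… = C$45,207.63

C$45,207.63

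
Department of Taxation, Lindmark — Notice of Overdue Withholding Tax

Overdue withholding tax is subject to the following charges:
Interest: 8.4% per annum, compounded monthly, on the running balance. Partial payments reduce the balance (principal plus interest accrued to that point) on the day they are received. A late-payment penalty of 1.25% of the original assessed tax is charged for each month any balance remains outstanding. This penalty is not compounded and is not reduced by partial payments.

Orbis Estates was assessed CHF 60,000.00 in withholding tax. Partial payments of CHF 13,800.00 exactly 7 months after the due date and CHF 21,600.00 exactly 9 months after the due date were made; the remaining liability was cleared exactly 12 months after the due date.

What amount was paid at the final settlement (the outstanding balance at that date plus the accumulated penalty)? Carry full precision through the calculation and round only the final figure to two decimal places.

Monthly rate = 8.4% ÷ 12 = 0.7%
Balance at month 7: CHF 60,000.0000 × (1 + 0.007)^7 = CHF 63,002.4654…
After CHF 13,800.00 payment: CHF 63,002.4654… − CHF 13,800.00 = CHF 49,202.4654…
Balance at month 9: CHF 49,202.4654… × (1 + 0.007)^2 = CHF 49,893.7108…
After CHF 21,600.00 payment: CHF 49,893.7108… − CHF 21,600.00 = CHF 28,293.7108…
Balance at month 12: CHF 28,293.7108… × (1 + 0.007)^3 = CHF 28,892.0476…
Penalty: 12 × 1.25% × CHF 60,000.00 = CHF 9,000.00
Final settlement = outstanding balance + penalty = CHF 28,892.0476… + CHF 9,000.00 = CHF 37,892.05

CHF 37,892.05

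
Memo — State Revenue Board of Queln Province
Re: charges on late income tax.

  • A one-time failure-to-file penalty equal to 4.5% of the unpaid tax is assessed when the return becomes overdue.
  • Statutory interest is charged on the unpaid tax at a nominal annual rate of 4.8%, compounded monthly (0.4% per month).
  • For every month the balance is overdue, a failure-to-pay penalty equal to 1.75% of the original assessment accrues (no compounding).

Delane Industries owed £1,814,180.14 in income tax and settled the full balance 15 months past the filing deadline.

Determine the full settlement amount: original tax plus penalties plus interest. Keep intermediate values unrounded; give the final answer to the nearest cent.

Failure-to-file penalty: 4.5% × £1,814,180.14 = £81,638.11…
Failure-to-pay penalty: 15 × 1.75% × £1,814,180.14 = £476,222.29…
Interest: £1,814,180.14 × ((1 + 0.004)^15 − 1) = £1,814,180.14 × 0.0617095… = £111,952.0995…
Total = £1,814,180.14 + £557,860.3931… + £111,952.0995… = £2,483,992.63

£2,483,992.63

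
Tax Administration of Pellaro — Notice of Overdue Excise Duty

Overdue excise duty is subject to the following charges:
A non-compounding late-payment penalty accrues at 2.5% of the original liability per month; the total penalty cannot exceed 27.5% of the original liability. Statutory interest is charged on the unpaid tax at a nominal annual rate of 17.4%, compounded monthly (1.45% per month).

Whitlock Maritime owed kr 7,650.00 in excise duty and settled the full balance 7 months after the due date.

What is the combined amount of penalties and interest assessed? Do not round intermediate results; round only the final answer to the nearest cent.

Penalty: 7 × 2.5% × kr 7,650.00 = kr 1,338.75 (below the 27.5% cap of kr 2,103.75)
Interest: kr 7,650.00 × ((1 + 0.0145)^7 − 1) = kr 7,650.00 × 0.1060235… = kr 811.0799…
Penalties + interest = kr 1,338.7500 + kr 811.0799… = kr 2,149.83

kr 2,149.83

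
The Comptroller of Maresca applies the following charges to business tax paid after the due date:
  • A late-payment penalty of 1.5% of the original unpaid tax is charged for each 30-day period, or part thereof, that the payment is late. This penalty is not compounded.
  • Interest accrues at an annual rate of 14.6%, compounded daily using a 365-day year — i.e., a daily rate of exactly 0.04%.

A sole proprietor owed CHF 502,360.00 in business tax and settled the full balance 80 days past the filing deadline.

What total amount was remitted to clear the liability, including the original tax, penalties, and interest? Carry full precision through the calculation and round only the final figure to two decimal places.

CHF 541,298.38

Penalty periods: ⌈80/30⌉ = 3; penalty = 3 × 1.5% × CHF 502,360.00 = CHF 22,606.20
Interest: CHF 502,360.00 × ((1 + 0.0004)^80 − 1) = CHF 502,360.00 × 0.03251090… = CHF 16,332.1752…
Total = CHF 502,360.00 + CHF 22,606.2000 + CHF 16,332.1752… = CHF 541,298.38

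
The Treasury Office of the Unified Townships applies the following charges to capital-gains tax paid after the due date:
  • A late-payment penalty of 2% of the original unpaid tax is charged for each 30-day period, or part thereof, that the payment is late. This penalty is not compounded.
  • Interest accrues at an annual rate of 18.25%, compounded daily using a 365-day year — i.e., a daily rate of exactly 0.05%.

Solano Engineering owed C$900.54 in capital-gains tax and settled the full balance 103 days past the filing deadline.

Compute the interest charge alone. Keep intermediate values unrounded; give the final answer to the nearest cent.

C$47.58

Interest: C$900.54 × ((1 + 0.0005)^103 − 1) = C$900.54 × 0.05283564… = C$47.5806…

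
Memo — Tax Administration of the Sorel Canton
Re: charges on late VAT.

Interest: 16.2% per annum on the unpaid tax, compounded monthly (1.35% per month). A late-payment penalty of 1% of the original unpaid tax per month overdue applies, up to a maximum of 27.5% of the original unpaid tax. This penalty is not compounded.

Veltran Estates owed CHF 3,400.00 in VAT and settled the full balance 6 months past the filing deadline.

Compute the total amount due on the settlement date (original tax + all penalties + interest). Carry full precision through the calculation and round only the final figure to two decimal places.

Penalty: 6 × 1% × CHF 3,400.00 = CHF 204.00 (below the 27.5% cap of CHF 935.00)
Interest: CHF 3,400.00 × ((1 + 0.0135)^6 − 1) = CHF 3,400.00 × 0.0837835… = CHF 284.8638…
Total = CHF 3,400.00 + CHF 204.0000 + CHF 284.8638… = CHF 3,888.86

CHF 3,888.86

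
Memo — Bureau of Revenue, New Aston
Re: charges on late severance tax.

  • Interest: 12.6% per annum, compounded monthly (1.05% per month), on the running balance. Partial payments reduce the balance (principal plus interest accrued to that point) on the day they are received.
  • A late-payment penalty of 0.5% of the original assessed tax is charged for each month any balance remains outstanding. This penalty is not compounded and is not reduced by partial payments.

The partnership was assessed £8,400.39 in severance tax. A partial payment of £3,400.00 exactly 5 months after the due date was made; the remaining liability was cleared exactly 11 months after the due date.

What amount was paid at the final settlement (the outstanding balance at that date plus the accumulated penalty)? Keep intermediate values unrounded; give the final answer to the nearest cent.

£6,265.33

Balance at month 5: £8,400.3900 × (1 + 0.0105)^5 = £8,850.7697…
After £3,400.00 payment: £8,850.7697… − £3,400.00 = £5,450.7697…
Balance at month 11: £5,450.7697… × (1 + 0.0105)^6 = £5,803.3096…
Penalty: 11 × 0.5% × £8,400.39 = £462.02…
Final settlement = outstanding balance + penalty = £5,803.3096… + £462.02… = £6,265.33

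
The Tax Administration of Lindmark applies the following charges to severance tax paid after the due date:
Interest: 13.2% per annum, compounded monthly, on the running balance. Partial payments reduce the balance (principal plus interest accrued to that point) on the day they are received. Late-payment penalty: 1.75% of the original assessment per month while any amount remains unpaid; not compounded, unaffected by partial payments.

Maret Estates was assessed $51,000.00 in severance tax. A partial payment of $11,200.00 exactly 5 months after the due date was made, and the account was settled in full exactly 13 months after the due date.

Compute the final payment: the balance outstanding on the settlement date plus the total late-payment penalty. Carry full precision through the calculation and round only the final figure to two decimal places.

Monthly rate = 13.2% ÷ 12 = 1.1%
Balance at month 5: $51,000.0000 × (1 + 0.011)^5 = $53,867.3926…
After $11,200.00 payment: $53,867.3926… − $11,200.00 = $42,667.3926…
Balance at month 13: $42,667.3926… × (1 + 0.011)^8 = $46,569.9046…
Penalty: 13 × 1.75% × $51,000.00 = $11,602.50
Final settlement = outstanding balance + penalty = $46,569.9046… + $11,602.50 = $58,172.40

$58,172.40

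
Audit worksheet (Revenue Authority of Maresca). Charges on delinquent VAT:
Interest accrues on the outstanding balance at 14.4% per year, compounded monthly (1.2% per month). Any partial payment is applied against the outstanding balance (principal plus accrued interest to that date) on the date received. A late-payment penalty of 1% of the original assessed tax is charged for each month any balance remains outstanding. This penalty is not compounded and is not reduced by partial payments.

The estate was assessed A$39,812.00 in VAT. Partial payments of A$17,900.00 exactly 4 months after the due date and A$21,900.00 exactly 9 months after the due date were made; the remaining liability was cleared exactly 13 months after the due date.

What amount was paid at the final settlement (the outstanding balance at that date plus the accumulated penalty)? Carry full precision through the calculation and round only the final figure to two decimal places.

A$8,766.77

Balance at month 4: A$39,812.0000 × (1 + 0.012)^4 = A$41,757.6496…
After A$17,900.00 payment: A$41,757.6496… − A$17,900.00 = A$23,857.6496…
Balance at month 9: A$23,857.6496… × (1 + 0.012)^5 = A$25,323.8783…
After A$21,900.00 payment: A$25,323.8783… − A$21,900.00 = A$3,423.8783…
Balance at month 13: A$3,423.8783… × (1 + 0.012)^4 = A$3,591.2064…
Penalty: 13 × 1% × A$39,812.00 = A$5,175.56
Final settlement = outstanding balance + penalty = A$3,591.2064… + A$5,175.56 = A$8,766.77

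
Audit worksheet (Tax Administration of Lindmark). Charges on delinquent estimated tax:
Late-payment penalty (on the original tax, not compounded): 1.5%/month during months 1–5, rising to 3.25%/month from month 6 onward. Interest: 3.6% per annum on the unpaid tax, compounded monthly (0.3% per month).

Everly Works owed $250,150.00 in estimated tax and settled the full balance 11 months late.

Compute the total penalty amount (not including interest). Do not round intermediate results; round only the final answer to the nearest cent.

$67,540.50

Penalty, months 1–5: 5 × 1.5% × $250,150.00 = $18,761.25
Penalty, months 6–11: 6 × 3.25% × $250,150.00 = $48,779.25
Total penalty = $18,761.25 + $48,779.25 = $67,540.50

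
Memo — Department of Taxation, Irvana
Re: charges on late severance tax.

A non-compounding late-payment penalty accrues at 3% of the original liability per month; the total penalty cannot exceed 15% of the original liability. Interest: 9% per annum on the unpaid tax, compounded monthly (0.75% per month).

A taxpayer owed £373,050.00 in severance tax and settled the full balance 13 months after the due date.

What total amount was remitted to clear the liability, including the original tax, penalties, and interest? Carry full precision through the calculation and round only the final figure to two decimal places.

£467,062.50

Penalty (uncapped): 13 × 3% × £373,050.00 = £145,489.50; cap = 15% × £373,050.00 = £55,957.50 → penalty = £55,957.50
Interest: £373,050.00 × ((1 + 0.0075)^13 − 1) = £373,050.00 × 0.1020104… = £38,054.9981…
Total = £373,050.00 + £55,957.5000 + £38,054.9981… = £467,062.50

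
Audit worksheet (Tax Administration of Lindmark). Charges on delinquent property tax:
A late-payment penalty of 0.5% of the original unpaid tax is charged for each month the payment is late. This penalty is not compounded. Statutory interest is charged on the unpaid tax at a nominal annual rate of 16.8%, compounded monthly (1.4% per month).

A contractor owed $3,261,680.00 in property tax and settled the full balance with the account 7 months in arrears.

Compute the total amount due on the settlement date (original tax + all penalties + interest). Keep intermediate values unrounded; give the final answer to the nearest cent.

Late-payment penalty = 0.5% × $3,261,680.00 × 7 mo = $114,158.80
Interest: $3,261,680.00 × ((1 + 0.014)^7 − 1) = $3,261,680.00 × 0.1022134… = $333,387.3892…
Total = $3,261,680.00 + $114,158.8000 + $333,387.3892… = $3,709,226.19

$3,709,226.19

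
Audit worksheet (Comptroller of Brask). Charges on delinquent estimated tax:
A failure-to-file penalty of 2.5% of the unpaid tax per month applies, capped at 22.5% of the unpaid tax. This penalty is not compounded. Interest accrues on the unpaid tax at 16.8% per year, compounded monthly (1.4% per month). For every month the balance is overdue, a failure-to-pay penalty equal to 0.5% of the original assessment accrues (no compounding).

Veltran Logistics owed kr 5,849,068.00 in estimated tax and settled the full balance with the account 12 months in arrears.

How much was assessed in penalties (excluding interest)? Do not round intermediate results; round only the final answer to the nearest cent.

Failure-to-file: 12 × 2.5% × kr 5,849,068.00 = kr 1,754,720.40, capped at 22.5% × kr 5,849,068.00 = kr 1,316,040.30
Failure-to-pay penalty = 0.5% × kr 5,849,068.00 × 12 mo = kr 350,944.08
Total penalty = kr 1,316,040.30 + kr 350,944.08 = kr 1,666,984.38

kr 1,666,984.38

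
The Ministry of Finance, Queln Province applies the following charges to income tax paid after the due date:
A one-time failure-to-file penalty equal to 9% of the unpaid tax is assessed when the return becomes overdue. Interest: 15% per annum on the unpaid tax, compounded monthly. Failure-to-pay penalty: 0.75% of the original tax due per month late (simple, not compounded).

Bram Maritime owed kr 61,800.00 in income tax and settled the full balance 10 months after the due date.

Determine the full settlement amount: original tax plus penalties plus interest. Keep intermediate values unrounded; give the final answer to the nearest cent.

Failure-to-file penalty: 9% × kr 61,800.00 = kr 5,562.00
Failure-to-pay penalty: 10 × 0.75% × kr 61,800.00 = kr 4,635.00
Interest (15%/yr ÷ 12 = 1.25%/month): kr 61,800.00 × ((1 + 0.0125)^10 − 1) = kr 8,174.3373…
Total = kr 61,800.00 + kr 10,197.0000 + kr 8,174.3373… = kr 80,171.34

kr 80,171.34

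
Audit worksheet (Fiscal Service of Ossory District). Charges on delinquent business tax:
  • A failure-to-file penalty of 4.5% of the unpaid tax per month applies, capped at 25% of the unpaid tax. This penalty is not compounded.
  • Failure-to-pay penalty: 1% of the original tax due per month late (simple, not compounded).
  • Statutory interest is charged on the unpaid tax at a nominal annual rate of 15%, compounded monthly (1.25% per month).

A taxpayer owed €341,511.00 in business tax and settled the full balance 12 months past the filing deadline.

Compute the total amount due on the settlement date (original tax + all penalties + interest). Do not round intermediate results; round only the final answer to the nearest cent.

€522,769.51

Failure-to-file: 12 × 4.5% × €341,511.00 = €184,415.94, capped at 25% × €341,511.00 = €85,377.75
Failure-to-pay penalty = 1% × €341,511.00 × 12 mo = €40,981.32
Interest: €341,511.00 × ((1 + 0.0125)^12 − 1) = €341,511.00 × 0.1607545… = €54,899.4361…
Total = €341,511.00 + €126,359.0700 + €54,899.4361… = €522,769.51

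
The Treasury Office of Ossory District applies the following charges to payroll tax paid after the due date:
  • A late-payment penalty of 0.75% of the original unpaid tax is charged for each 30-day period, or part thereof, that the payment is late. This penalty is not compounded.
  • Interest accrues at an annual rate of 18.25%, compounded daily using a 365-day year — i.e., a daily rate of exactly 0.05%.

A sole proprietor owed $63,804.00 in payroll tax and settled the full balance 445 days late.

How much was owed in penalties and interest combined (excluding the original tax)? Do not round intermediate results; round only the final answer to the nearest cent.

$23,073.21

Penalty periods: ⌈445/30⌉ = 15; penalty = 15 × 0.75% × $63,804.00 = $7,177.95
Interest: $63,804.00 × ((1 + 0.0005)^445 − 1) = $63,804.00 × 0.24912636… = $15,895.2582…
Penalties + interest = $7,177.9500 + $15,895.2582… = $23,073.21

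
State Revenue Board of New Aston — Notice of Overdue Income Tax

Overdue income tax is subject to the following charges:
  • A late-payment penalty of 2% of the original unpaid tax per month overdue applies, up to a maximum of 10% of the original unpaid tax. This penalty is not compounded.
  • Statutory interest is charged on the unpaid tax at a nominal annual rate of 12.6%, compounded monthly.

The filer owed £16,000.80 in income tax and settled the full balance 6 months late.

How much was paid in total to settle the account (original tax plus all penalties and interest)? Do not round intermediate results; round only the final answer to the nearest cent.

£18,635.77

Penalty (uncapped): 6 × 2% × £16,000.80 = £1,920.10…; cap = 10% × £16,000.80 = £1,600.08 → penalty = £1,600.08
Interest (12.6%/yr ÷ 12 = 1.05%/month): £16,000.80 × ((1 + 0.0105)^6 − 1) = £1,034.8851…
Total = £16,000.80 + £1,600.0800 + £1,034.8851… = £18,635.77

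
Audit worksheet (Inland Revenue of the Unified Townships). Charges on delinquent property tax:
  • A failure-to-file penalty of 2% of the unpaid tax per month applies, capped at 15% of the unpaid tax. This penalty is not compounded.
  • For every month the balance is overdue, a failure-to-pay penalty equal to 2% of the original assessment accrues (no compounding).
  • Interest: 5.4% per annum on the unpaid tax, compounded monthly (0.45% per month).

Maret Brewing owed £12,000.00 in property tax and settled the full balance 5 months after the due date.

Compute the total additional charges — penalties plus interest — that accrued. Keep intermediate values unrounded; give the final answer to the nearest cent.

Failure-to-file: 5 × 2% × £12,000.00 = £1,200.00 (under the 15% cap)
Failure-to-pay penalty: 5 × 2% × £12,000.00 = £1,200.00
Interest: £12,000.00 × ((1 + 0.0045)^5 − 1) = £12,000.00 × 0.0227034… = £272.4410…
Penalties + interest = £2,400.0000 + £272.4410… = £2,672.44

£2,672.44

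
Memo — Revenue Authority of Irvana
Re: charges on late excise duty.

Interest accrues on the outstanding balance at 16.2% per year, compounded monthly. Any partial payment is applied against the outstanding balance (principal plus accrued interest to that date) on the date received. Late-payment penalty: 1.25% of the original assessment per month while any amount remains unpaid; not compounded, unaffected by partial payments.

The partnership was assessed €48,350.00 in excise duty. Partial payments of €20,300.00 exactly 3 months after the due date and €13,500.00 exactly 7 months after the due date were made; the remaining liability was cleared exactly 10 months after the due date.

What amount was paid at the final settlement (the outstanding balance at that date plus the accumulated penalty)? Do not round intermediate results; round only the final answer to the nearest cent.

Monthly rate = 16.2% ÷ 12 = 1.35%
Balance at month 3: €48,350.0000 × (1 + 0.0135)^3 = €50,334.7293…
After €20,300.00 payment: €50,334.7293… − €20,300.00 = €30,034.7293…
Balance at month 7: €30,034.7293… × (1 + 0.0135)^4 = €31,689.7443…
After €13,500.00 payment: €31,689.7443… − €13,500.00 = €18,189.7443…
Balance at month 10: €18,189.7443… × (1 + 0.0135)^3 = €18,936.4189…
Penalty: 10 × 1.25% × €48,350.00 = €6,043.75
Final settlement = outstanding balance + penalty = €18,936.4189… + €6,043.75 = €24,980.17

€24,980.17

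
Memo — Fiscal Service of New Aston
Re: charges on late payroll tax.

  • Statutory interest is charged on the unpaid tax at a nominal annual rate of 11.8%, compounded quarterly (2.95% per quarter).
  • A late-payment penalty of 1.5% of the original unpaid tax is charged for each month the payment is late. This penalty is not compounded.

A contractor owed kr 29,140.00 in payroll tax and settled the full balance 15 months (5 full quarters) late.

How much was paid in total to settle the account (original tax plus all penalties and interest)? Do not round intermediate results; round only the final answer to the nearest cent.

kr 40,255.83

Late-payment penalty = 1.5% × kr 29,140.00 × 15 mo = kr 6,556.50
Interest: kr 29,140.00 × ((1 + 0.0295)^5 − 1) = kr 29,140.00 × 0.1564630… = kr 4,559.3328…
Total = kr 29,140.00 + kr 6,556.5000 + kr 4,559.3328… = kr 40,255.83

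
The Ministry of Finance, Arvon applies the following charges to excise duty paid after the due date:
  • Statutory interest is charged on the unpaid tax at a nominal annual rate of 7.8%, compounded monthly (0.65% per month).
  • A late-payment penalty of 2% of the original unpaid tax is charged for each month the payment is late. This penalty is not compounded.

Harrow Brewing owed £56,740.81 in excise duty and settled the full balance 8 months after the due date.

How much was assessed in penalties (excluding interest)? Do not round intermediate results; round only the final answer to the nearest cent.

£9,078.53

Late-payment penalty = 2% × £56,740.81 × 8 mo = £9,078.53…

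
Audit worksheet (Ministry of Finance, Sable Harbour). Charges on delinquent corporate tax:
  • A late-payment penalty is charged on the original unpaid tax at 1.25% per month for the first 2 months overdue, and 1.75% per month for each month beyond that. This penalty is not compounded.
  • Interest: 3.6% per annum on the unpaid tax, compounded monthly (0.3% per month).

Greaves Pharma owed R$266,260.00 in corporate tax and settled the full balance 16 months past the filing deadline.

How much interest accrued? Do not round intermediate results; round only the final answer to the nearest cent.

Interest: R$266,260.00 × ((1 + 0.003)^16 − 1) = R$266,260.00 × 0.0490953… = R$13,072.1062…

R$13,072.11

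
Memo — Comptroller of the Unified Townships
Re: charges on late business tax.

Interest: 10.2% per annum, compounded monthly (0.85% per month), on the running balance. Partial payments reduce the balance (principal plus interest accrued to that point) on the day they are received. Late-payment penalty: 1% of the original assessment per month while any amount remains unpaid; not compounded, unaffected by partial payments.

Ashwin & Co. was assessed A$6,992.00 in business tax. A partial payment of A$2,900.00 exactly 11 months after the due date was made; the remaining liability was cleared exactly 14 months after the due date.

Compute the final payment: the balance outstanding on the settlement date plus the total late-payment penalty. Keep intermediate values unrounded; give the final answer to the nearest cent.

Balance at month 11: A$6,992.0000 × (1 + 0.0085)^11 = A$7,674.2572…
After A$2,900.00 payment: A$7,674.2572… − A$2,900.00 = A$4,774.2572…
Balance at month 14: A$4,774.2572… × (1 + 0.0085)^3 = A$4,897.0385…
Penalty: 14 × 1% × A$6,992.00 = A$978.88
Final settlement = outstanding balance + penalty = A$4,897.0385… + A$978.88 = A$5,875.92

A$5,875.92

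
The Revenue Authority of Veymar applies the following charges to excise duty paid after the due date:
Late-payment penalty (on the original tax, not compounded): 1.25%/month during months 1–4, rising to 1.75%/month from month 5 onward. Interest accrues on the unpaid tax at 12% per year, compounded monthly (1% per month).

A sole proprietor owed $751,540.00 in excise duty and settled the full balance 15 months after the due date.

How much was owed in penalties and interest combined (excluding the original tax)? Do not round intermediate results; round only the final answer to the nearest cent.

Penalty, months 1–4: 4 × 1.25% × $751,540.00 = $37,577.00
Penalty, months 5–15: 11 × 1.75% × $751,540.00 = $144,671.45
Interest: $751,540.00 × ((1 + 0.01)^15 − 1) = $751,540.00 × 0.1609690… = $120,974.6087…
Penalties + interest = $182,248.4500 + $120,974.6087… = $303,223.06

$303,223.06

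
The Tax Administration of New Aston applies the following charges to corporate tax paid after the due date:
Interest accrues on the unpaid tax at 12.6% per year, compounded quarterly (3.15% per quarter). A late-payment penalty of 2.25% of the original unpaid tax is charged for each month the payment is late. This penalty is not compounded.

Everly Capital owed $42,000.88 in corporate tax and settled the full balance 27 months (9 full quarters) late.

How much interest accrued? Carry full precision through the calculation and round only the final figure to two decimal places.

Interest: $42,000.88 × ((1 + 0.0315)^9 − 1) = $42,000.88 × 0.3219745… = $13,523.2140…

$13,523.21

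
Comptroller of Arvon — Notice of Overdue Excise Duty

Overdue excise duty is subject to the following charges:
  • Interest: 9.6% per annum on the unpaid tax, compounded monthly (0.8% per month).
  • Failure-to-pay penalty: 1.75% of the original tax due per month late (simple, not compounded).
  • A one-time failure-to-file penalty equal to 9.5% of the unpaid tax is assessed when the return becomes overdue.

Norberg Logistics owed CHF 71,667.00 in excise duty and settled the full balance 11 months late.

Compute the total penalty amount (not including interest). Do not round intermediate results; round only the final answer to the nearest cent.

Failure-to-file penalty: 9.5% × CHF 71,667.00 = CHF 6,808.37…
Failure-to-pay penalty = 1.75% × CHF 71,667.00 × 11 mo = CHF 13,795.90…
Total penalty = CHF 6,808.37… + CHF 13,795.90… = CHF 20,604.26

CHF 20,604.26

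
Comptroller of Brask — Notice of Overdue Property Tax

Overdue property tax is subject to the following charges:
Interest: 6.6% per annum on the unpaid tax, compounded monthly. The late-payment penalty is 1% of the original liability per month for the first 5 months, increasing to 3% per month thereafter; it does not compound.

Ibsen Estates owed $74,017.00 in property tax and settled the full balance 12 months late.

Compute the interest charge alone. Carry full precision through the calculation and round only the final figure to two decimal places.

$5,035.64

Interest (6.6%/yr ÷ 12 = 0.55%/month): $74,017.00 × ((1 + 0.0055)^12 − 1) = $5,035.6400…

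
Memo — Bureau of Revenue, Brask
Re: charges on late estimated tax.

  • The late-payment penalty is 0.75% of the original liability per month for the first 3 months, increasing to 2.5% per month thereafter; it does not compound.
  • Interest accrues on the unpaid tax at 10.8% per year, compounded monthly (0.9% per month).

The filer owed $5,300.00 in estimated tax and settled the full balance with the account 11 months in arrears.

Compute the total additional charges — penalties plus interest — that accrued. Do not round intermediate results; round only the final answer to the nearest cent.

$1,728.21

Penalty, months 1–3: 3 × 0.75% × $5,300.00 = $119.25
Penalty, months 4–11: 8 × 2.5% × $5,300.00 = $1,060.00
Interest: $5,300.00 × ((1 + 0.009)^11 − 1) = $5,300.00 × 0.1035775… = $548.9606…
Penalties + interest = $1,179.2500 + $548.9606… = $1,728.21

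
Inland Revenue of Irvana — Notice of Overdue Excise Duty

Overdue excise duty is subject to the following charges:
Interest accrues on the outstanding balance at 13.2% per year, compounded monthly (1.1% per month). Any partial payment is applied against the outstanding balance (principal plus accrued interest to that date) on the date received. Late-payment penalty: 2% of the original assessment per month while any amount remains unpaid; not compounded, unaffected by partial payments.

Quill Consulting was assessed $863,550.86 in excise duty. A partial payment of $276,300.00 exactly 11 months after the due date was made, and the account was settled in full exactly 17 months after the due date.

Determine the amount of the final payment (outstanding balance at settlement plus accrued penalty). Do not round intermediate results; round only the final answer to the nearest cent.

Balance at month 11: $863,550.8600 × (1 + 0.011)^11 = $973,981.3310…
After $276,300.00 payment: $973,981.3310… − $276,300.00 = $697,681.3310…
Balance at month 17: $697,681.3310… × (1 + 0.011)^6 = $745,013.3166…
Penalty: 17 × 2% × $863,550.86 = $293,607.29…
Final settlement = outstanding balance + penalty = $745,013.3166… + $293,607.29… = $1,038,620.61

$1,038,620.61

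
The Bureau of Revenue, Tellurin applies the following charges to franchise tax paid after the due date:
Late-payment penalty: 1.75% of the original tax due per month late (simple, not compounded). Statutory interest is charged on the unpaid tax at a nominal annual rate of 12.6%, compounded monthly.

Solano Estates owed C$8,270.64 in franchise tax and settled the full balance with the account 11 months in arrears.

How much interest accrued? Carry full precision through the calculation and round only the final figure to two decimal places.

Interest (12.6%/yr ÷ 12 = 1.05%/month): C$8,270.64 × ((1 + 0.0105)^11 − 1) = C$1,007.0234…

C$1,007.02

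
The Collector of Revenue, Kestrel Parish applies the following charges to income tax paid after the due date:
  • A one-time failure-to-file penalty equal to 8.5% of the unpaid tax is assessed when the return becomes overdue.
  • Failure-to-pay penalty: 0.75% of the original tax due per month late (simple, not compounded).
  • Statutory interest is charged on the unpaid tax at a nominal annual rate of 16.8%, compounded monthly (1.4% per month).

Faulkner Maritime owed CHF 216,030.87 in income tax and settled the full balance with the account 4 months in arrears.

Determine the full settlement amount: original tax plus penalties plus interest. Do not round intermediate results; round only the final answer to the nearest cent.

Failure-to-file penalty: 8.5% × CHF 216,030.87 = CHF 18,362.62…
Failure-to-pay penalty = 0.75% × CHF 216,030.87 × 4 mo = CHF 6,480.93…
Interest: CHF 216,030.87 × ((1 + 0.014)^4 − 1) = CHF 216,030.87 × 0.0571870… = CHF 12,354.1605…
Total = CHF 216,030.87 + CHF 24,843.5501… + CHF 12,354.1605… = CHF 253,228.58

CHF 253,228.58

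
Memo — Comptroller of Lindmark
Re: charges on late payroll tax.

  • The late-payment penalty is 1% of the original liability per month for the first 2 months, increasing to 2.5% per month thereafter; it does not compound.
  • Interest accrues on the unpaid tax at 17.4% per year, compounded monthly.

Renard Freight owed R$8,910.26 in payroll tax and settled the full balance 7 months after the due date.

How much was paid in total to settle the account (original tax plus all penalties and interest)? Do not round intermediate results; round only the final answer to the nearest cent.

R$11,146.94

Penalty, months 1–2: 2 × 1% × R$8,910.26 = R$178.21…
Penalty, months 3–7: 5 × 2.5% × R$8,910.26 = R$1,113.78…
Interest (17.4%/yr ÷ 12 = 1.45%/month): R$8,910.26 × ((1 + 0.0145)^7 − 1) = R$944.6971…
Total = R$8,910.26 + R$1,291.9877 + R$944.6971… = R$11,146.94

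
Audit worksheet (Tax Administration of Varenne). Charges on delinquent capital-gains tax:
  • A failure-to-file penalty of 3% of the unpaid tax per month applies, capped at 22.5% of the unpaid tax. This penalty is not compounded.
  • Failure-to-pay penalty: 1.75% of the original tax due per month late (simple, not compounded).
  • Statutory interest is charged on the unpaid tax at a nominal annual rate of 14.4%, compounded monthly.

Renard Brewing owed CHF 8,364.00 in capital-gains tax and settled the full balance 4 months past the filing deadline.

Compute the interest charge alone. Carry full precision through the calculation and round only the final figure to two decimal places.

CHF 408.76

Interest (14.4%/yr ÷ 12 = 1.2%/month): CHF 8,364.00 × ((1 + 0.012)^4 − 1) = CHF 408.7565…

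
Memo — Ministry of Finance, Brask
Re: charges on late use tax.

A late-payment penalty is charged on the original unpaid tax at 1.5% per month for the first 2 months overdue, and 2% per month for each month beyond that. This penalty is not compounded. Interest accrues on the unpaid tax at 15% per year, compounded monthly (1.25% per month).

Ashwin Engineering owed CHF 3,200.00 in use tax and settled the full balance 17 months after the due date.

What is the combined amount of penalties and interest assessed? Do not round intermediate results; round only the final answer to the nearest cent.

CHF 1,808.44

Penalty, months 1–2: 2 × 1.5% × CHF 3,200.00 = CHF 96.00
Penalty, months 3–17: 15 × 2% × CHF 3,200.00 = CHF 960.00
Interest: CHF 3,200.00 × ((1 + 0.0125)^17 − 1) = CHF 3,200.00 × 0.2351382… = CHF 752.4421…
Penalties + interest = CHF 1,056.0000 + CHF 752.4421… = CHF 1,808.44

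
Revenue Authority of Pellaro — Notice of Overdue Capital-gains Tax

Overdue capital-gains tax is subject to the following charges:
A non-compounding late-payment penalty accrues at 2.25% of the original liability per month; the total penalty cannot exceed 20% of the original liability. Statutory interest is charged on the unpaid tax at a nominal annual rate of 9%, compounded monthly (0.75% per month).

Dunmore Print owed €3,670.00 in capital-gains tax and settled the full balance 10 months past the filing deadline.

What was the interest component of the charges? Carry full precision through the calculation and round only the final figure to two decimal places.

Interest: €3,670.00 × ((1 + 0.0075)^10 − 1) = €3,670.00 × 0.0775825… = €284.7279…

€284.73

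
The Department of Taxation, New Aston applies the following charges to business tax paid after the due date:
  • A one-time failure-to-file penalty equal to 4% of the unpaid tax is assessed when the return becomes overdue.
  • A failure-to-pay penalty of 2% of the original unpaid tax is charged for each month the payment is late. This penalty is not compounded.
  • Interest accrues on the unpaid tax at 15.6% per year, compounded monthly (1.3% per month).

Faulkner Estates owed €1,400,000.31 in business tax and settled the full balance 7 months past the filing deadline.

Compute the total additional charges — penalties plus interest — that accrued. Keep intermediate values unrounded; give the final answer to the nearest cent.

Failure-to-file penalty: 4% × €1,400,000.31 = €56,000.01…
Failure-to-pay penalty: 7 × 2% × €1,400,000.31 = €196,000.04…
Interest: €1,400,000.31 × ((1 + 0.013)^7 − 1) = €1,400,000.31 × 0.0946269… = €132,477.6928…
Penalties + interest = €252,000.0558 + €132,477.6928… = €384,477.75

€384,477.75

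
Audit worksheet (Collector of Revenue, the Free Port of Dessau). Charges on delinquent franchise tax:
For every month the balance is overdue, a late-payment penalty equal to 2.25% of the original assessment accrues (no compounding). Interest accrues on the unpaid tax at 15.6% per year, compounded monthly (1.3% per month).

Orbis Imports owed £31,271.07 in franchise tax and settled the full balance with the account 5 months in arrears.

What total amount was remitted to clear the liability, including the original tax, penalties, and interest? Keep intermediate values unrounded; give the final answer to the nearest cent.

Late-payment penalty = 2.25% × £31,271.07 × 5 mo = £3,518.00…
Interest: £31,271.07 × ((1 + 0.013)^5 − 1) = £31,271.07 × 0.0667121… = £2,086.1592…
Total = £31,271.07 + £3,517.9954… + £2,086.1592… = £36,875.22

£36,875.22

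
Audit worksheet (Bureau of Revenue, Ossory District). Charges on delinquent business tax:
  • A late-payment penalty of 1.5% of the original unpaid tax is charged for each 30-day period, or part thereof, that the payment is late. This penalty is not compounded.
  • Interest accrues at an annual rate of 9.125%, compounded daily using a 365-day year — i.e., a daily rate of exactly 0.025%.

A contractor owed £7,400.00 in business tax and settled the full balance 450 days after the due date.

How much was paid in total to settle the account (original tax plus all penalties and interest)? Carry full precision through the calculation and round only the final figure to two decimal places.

Penalty periods: ⌈450/30⌉ = 15; penalty = 15 × 1.5% × £7,400.00 = £1,665.00
Interest: £7,400.00 × ((1 + 0.00025)^450 − 1) = £7,400.00 × 0.11905652… = £881.0183…
Total = £7,400.00 + £1,665.0000 + £881.0183… = £9,946.02

£9,946.02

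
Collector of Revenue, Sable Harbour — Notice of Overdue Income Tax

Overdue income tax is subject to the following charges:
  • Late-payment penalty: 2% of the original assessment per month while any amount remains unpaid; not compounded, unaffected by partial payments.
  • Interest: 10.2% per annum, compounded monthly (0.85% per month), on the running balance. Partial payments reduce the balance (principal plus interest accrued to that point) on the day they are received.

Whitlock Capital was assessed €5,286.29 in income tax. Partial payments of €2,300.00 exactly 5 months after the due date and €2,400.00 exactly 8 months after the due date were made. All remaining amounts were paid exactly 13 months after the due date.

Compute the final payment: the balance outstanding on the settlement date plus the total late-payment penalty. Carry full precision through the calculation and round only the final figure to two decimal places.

Balance at month 5: €5,286.2900 × (1 + 0.0085)^5 = €5,514.8093…
After €2,300.00 payment: €5,514.8093… − €2,300.00 = €3,214.8093…
Balance at month 8: €3,214.8093… × (1 + 0.0085)^3 = €3,297.4857…
After €2,400.00 payment: €3,297.4857… − €2,400.00 = €897.4857…
Balance at month 13: €897.4857… × (1 + 0.0085)^5 = €936.2828…
Penalty: 13 × 2% × €5,286.29 = €1,374.44…
Final settlement = outstanding balance + penalty = €936.2828… + €1,374.44… = €2,310.72

€2,310.72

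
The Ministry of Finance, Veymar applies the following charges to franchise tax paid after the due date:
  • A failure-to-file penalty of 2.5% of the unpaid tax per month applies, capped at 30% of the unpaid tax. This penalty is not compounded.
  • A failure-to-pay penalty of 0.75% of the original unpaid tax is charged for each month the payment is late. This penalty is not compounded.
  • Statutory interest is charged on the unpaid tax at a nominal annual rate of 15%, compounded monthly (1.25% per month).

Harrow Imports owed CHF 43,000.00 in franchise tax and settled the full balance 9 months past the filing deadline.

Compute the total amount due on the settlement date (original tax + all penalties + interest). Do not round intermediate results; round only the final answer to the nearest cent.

Failure-to-file: 9 × 2.5% × CHF 43,000.00 = CHF 9,675.00 (under the 30% cap)
Failure-to-pay penalty = 0.75% × CHF 43,000.00 × 9 mo = CHF 2,902.50
Interest: CHF 43,000.00 × ((1 + 0.0125)^9 − 1) = CHF 43,000.00 × 0.1182922… = CHF 5,086.5636…
Total = CHF 43,000.00 + CHF 12,577.5000 + CHF 5,086.5636… = CHF 60,664.06

CHF 60,664.06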